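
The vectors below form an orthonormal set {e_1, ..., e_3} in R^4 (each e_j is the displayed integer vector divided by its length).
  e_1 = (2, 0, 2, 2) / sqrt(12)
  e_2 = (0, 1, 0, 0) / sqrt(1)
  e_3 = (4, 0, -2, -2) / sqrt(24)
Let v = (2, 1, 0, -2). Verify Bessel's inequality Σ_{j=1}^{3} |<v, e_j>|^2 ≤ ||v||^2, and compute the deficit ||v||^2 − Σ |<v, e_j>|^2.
Σ |<v, e_j>|^2 = 7; ||v||^2 = 9; deficit = 2

Write each e_j = u_j / sqrt(<u_j, u_j>) where u_j is the displayed integer vector. Then <v, e_j> = <v, u_j> / sqrt(<u_j, u_j>), so |<v, e_j>|^2 = <v, u_j>^2 / <u_j, u_j>.
Coefficients: <v, e_1> = 0/sqrt(12), <v, e_2> = 1/sqrt(1), <v, e_3> = 12/sqrt(24).
Square and sum: Σ |<v, e_j>|^2 = 7.
Compute ||v||^2 = v·v = 9.
Deficit = 9 − 7 = 2 ≥ 0, confirming Bessel's inequality. (The deficit equals ||v − Σ <v,e_j> e_j||^2, the squared distance from v to span{e_j}.)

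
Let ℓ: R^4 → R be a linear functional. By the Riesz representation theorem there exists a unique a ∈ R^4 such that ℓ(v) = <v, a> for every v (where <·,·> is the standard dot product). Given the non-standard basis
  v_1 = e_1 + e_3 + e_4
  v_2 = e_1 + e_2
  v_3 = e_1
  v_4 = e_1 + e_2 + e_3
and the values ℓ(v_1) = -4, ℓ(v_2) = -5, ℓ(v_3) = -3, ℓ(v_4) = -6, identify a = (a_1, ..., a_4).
a = (-3, -2, -1, 0)

Write a = (a_1, ..., a_4) in the standard basis. For each basis vector v_i, ℓ(v_i) = <v_i, a> is a linear equation in the a_j's. Collect the n equations into a matrix system V a = ℓ, where row i of V is v_i (expressed in the standard basis). Since V is invertible (lower-triangular with 1s on the diagonal, up to permutation), solve by back-substitution:
  V =
[[1, 0, 1, 1],
 [1, 1, 0, 0],
 [1, 0, 0, 0],
 [1, 1, 1, 0]]
  V a = (-4, -5, -3, -6)
Solving gives a = (-3, -2, -1, 0).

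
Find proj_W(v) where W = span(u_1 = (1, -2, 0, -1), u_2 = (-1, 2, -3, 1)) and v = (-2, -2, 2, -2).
proj_W(v) = (2/3, -4/3, 2, -2/3)

Set up U = [u_1 | ... | u_2] ∈ R^(4×2). The projector onto W = col(U) is P = U (U^T U)^(-1) U^T.
Compute U^T U =
  [6, -6]
  [-6, 15],
and U^T v = (4, -10).
Solve U^T U · c = U^T v for the coefficients: c = (0, -2/3). The projection is proj_W(v) = U c.
Check: (v - proj_W(v)) · u_1 = 0  (should be 0).
Check: (v - proj_W(v)) · u_2 = 0  (should be 0).
Result: proj_W(v) = (2/3, -4/3, 2, -2/3).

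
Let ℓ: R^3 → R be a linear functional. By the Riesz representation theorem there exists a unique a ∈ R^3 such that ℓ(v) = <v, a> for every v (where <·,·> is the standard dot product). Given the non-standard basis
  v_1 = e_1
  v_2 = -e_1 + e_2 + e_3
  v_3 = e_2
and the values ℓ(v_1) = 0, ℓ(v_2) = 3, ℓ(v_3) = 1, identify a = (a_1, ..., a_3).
a = (0, 1, 2)

Write a = (a_1, ..., a_3) in the standard basis. For each basis vector v_i, ℓ(v_i) = <v_i, a> is a linear equation in the a_j's. Collect the n equations into a matrix system V a = ℓ, where row i of V is v_i (expressed in the standard basis). Since V is invertible (lower-triangular with 1s on the diagonal, up to permutation), solve by back-substitution:
  V =
[[1, 0, 0],
 [-1, 1, 1],
 [0, 1, 0]]
  V a = (0, 3, 1)
Solving gives a = (0, 1, 2).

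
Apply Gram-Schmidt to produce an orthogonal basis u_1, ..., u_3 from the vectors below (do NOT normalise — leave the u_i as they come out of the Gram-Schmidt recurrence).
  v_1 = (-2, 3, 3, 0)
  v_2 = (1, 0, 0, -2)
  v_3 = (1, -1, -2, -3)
Orthogonal basis:
  u_1 = (-2, 3, 3, 0)
  u_2 = (9/11, 3/11, 3/11, -2)
  u_3 = (-54/53, 17/106, -89/106, -27/53)

Apply the Gram-Schmidt recurrence
  u_1 = v_1
  u_i = v_i − Σ_{j<i} ((v_i · u_j) / (u_j · u_j)) · u_j.

Step by step this gives:
  u_1 = (-2, 3, 3, 0)
  u_2 = (9/11, 3/11, 3/11, -2)
  u_3 = (-54/53, 17/106, -89/106, -27/53)

Orthogonality check:
  u_2 · u_1 = 0 (should be 0)
  u_3 · u_1 = 0 (should be 0)
  u_3 · u_2 = 0 (should be 0)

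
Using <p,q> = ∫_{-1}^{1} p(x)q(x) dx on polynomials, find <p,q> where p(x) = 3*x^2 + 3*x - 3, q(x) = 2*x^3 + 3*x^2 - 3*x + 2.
<p,q> = -14

Expand the product: p(x)·q(x) = 6*x^5 + 15*x^4 - 6*x^3 - 12*x^2 + 15*x - 6.
∫_{-1}^{1} of each monomial x^k gives [2/(k+1) if k even, 0 if k odd]. Integrating term-by-term (or equivalently evaluating the antiderivative F(x) = x^6 + 3*x^5 - 3*x^4/2 - 4*x^3 + 15*x^2/2 - 6*x at the endpoints):
  F(1) − F(−1) = 0 − (14) = -14.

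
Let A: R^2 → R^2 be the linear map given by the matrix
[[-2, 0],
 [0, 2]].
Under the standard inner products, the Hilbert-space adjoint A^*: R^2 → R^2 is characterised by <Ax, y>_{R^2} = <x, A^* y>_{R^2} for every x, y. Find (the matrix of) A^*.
A^* = A^T =
[[-2, 0],
 [0, 2]]

For real matrices with standard dot products, the defining identity <Ax, y> = <x, A^* y> gives (Ax)^T y = x^T (A^*) y, i.e. x^T A^T y = x^T (A^*) y. Since this holds for all x, y, we must have A^* = A^T. Therefore
A^* =
[[-2, 0],
 [0, 2]].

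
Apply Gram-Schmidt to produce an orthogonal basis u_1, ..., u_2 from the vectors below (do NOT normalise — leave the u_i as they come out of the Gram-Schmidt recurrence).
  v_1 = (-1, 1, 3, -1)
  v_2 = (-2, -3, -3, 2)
Orthogonal basis:
  u_1 = (-1, 1, 3, -1)
  u_2 = (-3, -2, 0, 1)

Apply the Gram-Schmidt recurrence
  u_1 = v_1
  u_i = v_i − Σ_{j<i} ((v_i · u_j) / (u_j · u_j)) · u_j.

Step by step this gives:
  u_1 = (-1, 1, 3, -1)
  u_2 = (-3, -2, 0, 1)

Orthogonality check:
  u_2 · u_1 = 0 (should be 0)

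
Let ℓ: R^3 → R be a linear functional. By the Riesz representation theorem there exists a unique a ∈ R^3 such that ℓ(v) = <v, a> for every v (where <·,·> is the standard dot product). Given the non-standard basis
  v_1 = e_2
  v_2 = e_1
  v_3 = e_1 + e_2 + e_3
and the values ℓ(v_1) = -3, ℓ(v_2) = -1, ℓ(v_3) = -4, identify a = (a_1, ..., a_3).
a = (-1, -3, 0)

Write a = (a_1, ..., a_3) in the standard basis. For each basis vector v_i, ℓ(v_i) = <v_i, a> is a linear equation in the a_j's. Collect the n equations into a matrix system V a = ℓ, where row i of V is v_i (expressed in the standard basis). Since V is invertible (lower-triangular with 1s on the diagonal, up to permutation), solve by back-substitution:
  V =
[[0, 1, 0],
 [1, 0, 0],
 [1, 1, 1]]
  V a = (-3, -1, -4)
Solving gives a = (-1, -3, 0).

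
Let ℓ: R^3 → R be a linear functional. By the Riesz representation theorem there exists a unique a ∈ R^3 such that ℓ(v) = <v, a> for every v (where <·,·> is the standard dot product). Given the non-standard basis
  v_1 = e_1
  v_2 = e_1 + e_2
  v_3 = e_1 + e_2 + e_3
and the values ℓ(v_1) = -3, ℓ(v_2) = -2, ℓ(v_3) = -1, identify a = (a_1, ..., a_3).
a = (-3, 1, 1)

Write a = (a_1, ..., a_3) in the standard basis. For each basis vector v_i, ℓ(v_i) = <v_i, a> is a linear equation in the a_j's. Collect the n equations into a matrix system V a = ℓ, where row i of V is v_i (expressed in the standard basis). Since V is invertible (lower-triangular with 1s on the diagonal, up to permutation), solve by back-substitution:
  V =
[[1, 0, 0],
 [1, 1, 0],
 [1, 1, 1]]
  V a = (-3, -2, -1)
Solving gives a = (-3, 1, 1).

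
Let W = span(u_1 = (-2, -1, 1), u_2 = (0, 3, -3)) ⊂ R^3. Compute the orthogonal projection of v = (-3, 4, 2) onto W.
proj_W(v) = (-3, 1, -1)

Set up U = [u_1 | ... | u_2] ∈ R^(3×2). The projector onto W = col(U) is P = U (U^T U)^(-1) U^T.
Compute U^T U =
  [6, -6]
  [-6, 18],
and U^T v = (4, 6).
Solve U^T U · c = U^T v for the coefficients: c = (3/2, 5/6). The projection is proj_W(v) = U c.
Check: (v - proj_W(v)) · u_1 = 0  (should be 0).
Check: (v - proj_W(v)) · u_2 = 0  (should be 0).
Result: proj_W(v) = (-3, 1, -1).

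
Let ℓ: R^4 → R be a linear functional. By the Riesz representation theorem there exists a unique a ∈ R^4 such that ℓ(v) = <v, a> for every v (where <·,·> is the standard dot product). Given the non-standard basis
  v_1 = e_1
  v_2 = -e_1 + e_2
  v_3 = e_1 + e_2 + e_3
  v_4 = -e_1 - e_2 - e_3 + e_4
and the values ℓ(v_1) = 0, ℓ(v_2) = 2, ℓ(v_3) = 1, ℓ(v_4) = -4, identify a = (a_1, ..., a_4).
a = (0, 2, -1, -3)

Write a = (a_1, ..., a_4) in the standard basis. For each basis vector v_i, ℓ(v_i) = <v_i, a> is a linear equation in the a_j's. Collect the n equations into a matrix system V a = ℓ, where row i of V is v_i (expressed in the standard basis). Since V is invertible (lower-triangular with 1s on the diagonal, up to permutation), solve by back-substitution:
  V =
[[1, 0, 0, 0],
 [-1, 1, 0, 0],
 [1, 1, 1, 0],
 [-1, -1, -1, 1]]
  V a = (0, 2, 1, -4)
Solving gives a = (0, 2, -1, -3).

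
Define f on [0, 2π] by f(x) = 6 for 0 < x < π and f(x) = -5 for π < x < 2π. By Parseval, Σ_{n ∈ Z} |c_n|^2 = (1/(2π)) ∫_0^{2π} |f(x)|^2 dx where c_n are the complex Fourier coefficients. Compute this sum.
Σ |c_n|^2 = 61/2

Parseval equates the L^2 energy of f (normalised by 1/(2π)) with the ℓ^2 sum of its Fourier coefficients: (1/(2π)) ∫_0^{2π} |f|^2 = Σ |c_n|^2.
Compute the left side: (1/(2π)) [∫_0^π 6^2 dx + ∫_π^{2π} (-5)^2 dx] = (1/(2π)) · (36π + 25π) = (36 + 25)/2 = 61/2.
So Σ_{n ∈ Z} |c_n|^2 = 61/2.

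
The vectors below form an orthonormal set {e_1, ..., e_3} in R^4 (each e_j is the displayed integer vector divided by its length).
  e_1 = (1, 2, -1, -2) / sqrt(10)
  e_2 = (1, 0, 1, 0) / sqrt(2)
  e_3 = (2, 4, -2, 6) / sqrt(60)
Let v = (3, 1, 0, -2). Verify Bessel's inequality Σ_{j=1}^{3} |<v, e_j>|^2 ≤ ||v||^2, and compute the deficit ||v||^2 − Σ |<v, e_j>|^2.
Σ |<v, e_j>|^2 = 38/3; ||v||^2 = 14; deficit = 4/3

Write each e_j = u_j / sqrt(<u_j, u_j>) where u_j is the displayed integer vector. Then <v, e_j> = <v, u_j> / sqrt(<u_j, u_j>), so |<v, e_j>|^2 = <v, u_j>^2 / <u_j, u_j>.
Coefficients: <v, e_1> = 9/sqrt(10), <v, e_2> = 3/sqrt(2), <v, e_3> = -2/sqrt(60).
Square and sum: Σ |<v, e_j>|^2 = 38/3.
Compute ||v||^2 = v·v = 14.
Deficit = 14 − 38/3 = 4/3 ≥ 0, confirming Bessel's inequality. (The deficit equals ||v − Σ <v,e_j> e_j||^2, the squared distance from v to span{e_j}.)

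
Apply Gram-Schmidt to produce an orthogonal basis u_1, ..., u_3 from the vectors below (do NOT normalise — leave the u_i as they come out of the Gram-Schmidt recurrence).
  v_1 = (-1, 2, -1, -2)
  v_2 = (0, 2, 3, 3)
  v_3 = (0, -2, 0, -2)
Orthogonal basis:
  u_1 = (-1, 2, -1, -2)
  u_2 = (-1/2, 3, 5/2, 2)
  u_3 = (-10/39, -6/13, 50/39, -38/39)

Apply the Gram-Schmidt recurrence
  u_1 = v_1
  u_i = v_i − Σ_{j<i} ((v_i · u_j) / (u_j · u_j)) · u_j.

Step by step this gives:
  u_1 = (-1, 2, -1, -2)
  u_2 = (-1/2, 3, 5/2, 2)
  u_3 = (-10/39, -6/13, 50/39, -38/39)

Orthogonality check:
  u_2 · u_1 = 0 (should be 0)
  u_3 · u_1 = 0 (should be 0)
  u_3 · u_2 = 0 (should be 0)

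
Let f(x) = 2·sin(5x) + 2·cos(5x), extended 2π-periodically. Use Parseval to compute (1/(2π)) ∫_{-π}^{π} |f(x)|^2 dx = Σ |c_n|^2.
Σ |c_n|^2 = 4

Expand |f|^2 and use orthogonality of {sin(nx), cos(mx)} on [-π, π]:
  ∫_{-π}^{π} sin(nx)^2 dx = π, ∫ cos(mx)^2 dx = π, and cross terms integrate to 0.
So ∫_{-π}^{π} f(x)^2 dx = 2^2 · π + 2^2 · π = (4 + 4)π.
Divide by 2π: (4 + 4)/2 = 4.
By Parseval, this equals Σ |c_n|^2.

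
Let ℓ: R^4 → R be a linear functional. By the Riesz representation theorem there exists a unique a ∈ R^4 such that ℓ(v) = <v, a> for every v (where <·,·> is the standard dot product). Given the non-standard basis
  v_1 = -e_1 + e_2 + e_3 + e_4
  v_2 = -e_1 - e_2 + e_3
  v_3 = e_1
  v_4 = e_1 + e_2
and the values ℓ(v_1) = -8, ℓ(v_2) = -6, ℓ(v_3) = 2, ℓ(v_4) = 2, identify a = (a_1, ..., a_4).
a = (2, 0, -4, -2)

Write a = (a_1, ..., a_4) in the standard basis. For each basis vector v_i, ℓ(v_i) = <v_i, a> is a linear equation in the a_j's. Collect the n equations into a matrix system V a = ℓ, where row i of V is v_i (expressed in the standard basis). Since V is invertible (lower-triangular with 1s on the diagonal, up to permutation), solve by back-substitution:
  V =
[[-1, 1, 1, 1],
 [-1, -1, 1, 0],
 [1, 0, 0, 0],
 [1, 1, 0, 0]]
  V a = (-8, -6, 2, 2)
Solving gives a = (2, 0, -4, -2).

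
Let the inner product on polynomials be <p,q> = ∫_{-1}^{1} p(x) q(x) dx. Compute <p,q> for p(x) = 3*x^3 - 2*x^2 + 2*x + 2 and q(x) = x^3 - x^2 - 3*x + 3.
<p,q> = 32/21

Expand the product: p(x)·q(x) = 3*x^6 - 5*x^5 - 5*x^4 + 15*x^3 - 14*x^2 + 6.
∫_{-1}^{1} of each monomial x^k gives [2/(k+1) if k even, 0 if k odd]. Integrating term-by-term (or equivalently evaluating the antiderivative F(x) = 3*x^7/7 - 5*x^6/6 - x^5 + 15*x^4/4 - 14*x^3/3 + 6*x at the endpoints):
  F(1) − F(−1) = 103/28 − (181/84) = 32/21.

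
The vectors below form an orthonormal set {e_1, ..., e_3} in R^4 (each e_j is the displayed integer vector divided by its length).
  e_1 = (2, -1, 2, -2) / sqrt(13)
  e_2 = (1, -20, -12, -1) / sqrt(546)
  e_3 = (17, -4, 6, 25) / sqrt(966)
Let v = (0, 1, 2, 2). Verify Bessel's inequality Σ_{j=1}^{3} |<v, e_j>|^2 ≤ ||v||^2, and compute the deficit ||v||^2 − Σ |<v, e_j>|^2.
Σ |<v, e_j>|^2 = 171/23; ||v||^2 = 9; deficit = 36/23

Write each e_j = u_j / sqrt(<u_j, u_j>) where u_j is the displayed integer vector. Then <v, e_j> = <v, u_j> / sqrt(<u_j, u_j>), so |<v, e_j>|^2 = <v, u_j>^2 / <u_j, u_j>.
Coefficients: <v, e_1> = -1/sqrt(13), <v, e_2> = -46/sqrt(546), <v, e_3> = 58/sqrt(966).
Square and sum: Σ |<v, e_j>|^2 = 171/23.
Compute ||v||^2 = v·v = 9.
Deficit = 9 − 171/23 = 36/23 ≥ 0, confirming Bessel's inequality. (The deficit equals ||v − Σ <v,e_j> e_j||^2, the squared distance from v to span{e_j}.)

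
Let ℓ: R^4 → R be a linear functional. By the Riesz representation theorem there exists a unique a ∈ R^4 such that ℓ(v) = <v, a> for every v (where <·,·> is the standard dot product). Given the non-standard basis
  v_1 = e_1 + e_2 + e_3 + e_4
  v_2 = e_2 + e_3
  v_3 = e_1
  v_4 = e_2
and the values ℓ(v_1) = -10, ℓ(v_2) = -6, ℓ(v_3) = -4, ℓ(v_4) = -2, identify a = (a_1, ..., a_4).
a = (-4, -2, -4, 0)

Write a = (a_1, ..., a_4) in the standard basis. For each basis vector v_i, ℓ(v_i) = <v_i, a> is a linear equation in the a_j's. Collect the n equations into a matrix system V a = ℓ, where row i of V is v_i (expressed in the standard basis). Since V is invertible (lower-triangular with 1s on the diagonal, up to permutation), solve by back-substitution:
  V =
[[1, 1, 1, 1],
 [0, 1, 1, 0],
 [1, 0, 0, 0],
 [0, 1, 0, 0]]
  V a = (-10, -6, -4, -2)
Solving gives a = (-4, -2, -4, 0).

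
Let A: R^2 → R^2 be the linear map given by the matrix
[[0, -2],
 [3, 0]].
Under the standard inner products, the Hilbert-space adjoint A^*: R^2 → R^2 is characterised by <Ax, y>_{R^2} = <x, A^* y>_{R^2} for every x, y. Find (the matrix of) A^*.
A^* = A^T =
[[0, 3],
 [-2, 0]]

For real matrices with standard dot products, the defining identity <Ax, y> = <x, A^* y> gives (Ax)^T y = x^T (A^*) y, i.e. x^T A^T y = x^T (A^*) y. Since this holds for all x, y, we must have A^* = A^T. Therefore
A^* =
[[0, 3],
 [-2, 0]].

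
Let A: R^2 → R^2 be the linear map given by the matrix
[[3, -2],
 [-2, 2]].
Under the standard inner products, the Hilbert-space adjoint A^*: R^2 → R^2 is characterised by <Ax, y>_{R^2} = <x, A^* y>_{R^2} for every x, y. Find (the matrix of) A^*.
A^* = A^T =
[[3, -2],
 [-2, 2]]

For real matrices with standard dot products, the defining identity <Ax, y> = <x, A^* y> gives (Ax)^T y = x^T (A^*) y, i.e. x^T A^T y = x^T (A^*) y. Since this holds for all x, y, we must have A^* = A^T. Therefore
A^* =
[[3, -2],
 [-2, 2]].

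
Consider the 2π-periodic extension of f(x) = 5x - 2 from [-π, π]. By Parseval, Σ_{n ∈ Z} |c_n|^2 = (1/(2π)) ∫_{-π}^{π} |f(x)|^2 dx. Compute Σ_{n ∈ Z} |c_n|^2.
Σ |c_n|^2 = 25π^2/3 + 4

Expand and integrate term by term over [-π, π]:
  ∫ (5x)^2 dx = 25·(2π^3/3); ∫ 2·5·(-2)·x dx = 0 (odd integrand); ∫ (-2)^2 dx = 4·2π.
So (1/(2π)) ∫_{-π}^{π} (5x - 2)^2 dx = 25π^2/3 + 4 = 25π^2/3 + 4.
Parseval ⇒ Σ |c_n|^2 = 25π^2/3 + 4.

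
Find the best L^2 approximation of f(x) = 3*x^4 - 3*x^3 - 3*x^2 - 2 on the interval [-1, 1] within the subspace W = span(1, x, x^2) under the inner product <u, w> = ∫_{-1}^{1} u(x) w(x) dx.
g(x) = -3*x^2/7 - 9*x/5 - 79/35

The best approximation g ∈ W is the orthogonal projection of f onto W. Writing g = a_0 + a_1 x + a_2 x^2, the coefficients solve the normal equations G · a = b where
  G_{ij} = <φ_i, φ_j> and b_i = <f, φ_i>, with φ_0 = 1, φ_1 = x, φ_2 = x^2.
G =
  [2, 0, 2/3]
  [0, 2/3, 0]
  [2/3, 0, 2/5],
b = (-24/5, -6/5, -176/105).
Solving gives a_0 = -79/35, a_1 = -9/5, a_2 = -3/7, so
  g(x) = -3*x^2/7 - 9*x/5 - 79/35.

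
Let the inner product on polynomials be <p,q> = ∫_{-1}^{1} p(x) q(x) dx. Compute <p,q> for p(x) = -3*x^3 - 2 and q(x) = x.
<p,q> = -6/5

Expand the product: p(x)·q(x) = -3*x^4 - 2*x.
∫_{-1}^{1} of each monomial x^k gives [2/(k+1) if k even, 0 if k odd]. Integrating term-by-term (or equivalently evaluating the antiderivative F(x) = -3*x^5/5 - x^2 at the endpoints):
  F(1) − F(−1) = -8/5 − (-2/5) = -6/5.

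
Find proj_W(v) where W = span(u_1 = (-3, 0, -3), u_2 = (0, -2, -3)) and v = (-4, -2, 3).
proj_W(v) = (-28/17, 26/17, 11/17)

Set up U = [u_1 | ... | u_2] ∈ R^(3×2). The projector onto W = col(U) is P = U (U^T U)^(-1) U^T.
Compute U^T U =
  [18, 9]
  [9, 13],
and U^T v = (3, -5).
Solve U^T U · c = U^T v for the coefficients: c = (28/51, -13/17). The projection is proj_W(v) = U c.
Check: (v - proj_W(v)) · u_1 = 0  (should be 0).
Check: (v - proj_W(v)) · u_2 = 0  (should be 0).
Result: proj_W(v) = (-28/17, 26/17, 11/17).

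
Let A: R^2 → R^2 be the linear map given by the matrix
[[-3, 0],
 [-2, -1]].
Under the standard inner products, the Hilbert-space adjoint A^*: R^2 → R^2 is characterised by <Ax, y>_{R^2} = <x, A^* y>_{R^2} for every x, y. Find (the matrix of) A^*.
A^* = A^T =
[[-3, -2],
 [0, -1]]

For real matrices with standard dot products, the defining identity <Ax, y> = <x, A^* y> gives (Ax)^T y = x^T (A^*) y, i.e. x^T A^T y = x^T (A^*) y. Since this holds for all x, y, we must have A^* = A^T. Therefore
A^* =
[[-3, -2],
 [0, -1]].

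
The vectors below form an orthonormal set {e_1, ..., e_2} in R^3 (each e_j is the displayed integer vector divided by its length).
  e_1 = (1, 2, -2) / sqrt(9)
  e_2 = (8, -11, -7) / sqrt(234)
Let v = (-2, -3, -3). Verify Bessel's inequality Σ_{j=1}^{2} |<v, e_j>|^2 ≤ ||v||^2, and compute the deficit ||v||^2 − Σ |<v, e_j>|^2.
Σ |<v, e_j>|^2 = 86/13; ||v||^2 = 22; deficit = 200/13

Write each e_j = u_j / sqrt(<u_j, u_j>) where u_j is the displayed integer vector. Then <v, e_j> = <v, u_j> / sqrt(<u_j, u_j>), so |<v, e_j>|^2 = <v, u_j>^2 / <u_j, u_j>.
Coefficients: <v, e_1> = -2/sqrt(9), <v, e_2> = 38/sqrt(234).
Square and sum: Σ |<v, e_j>|^2 = 86/13.
Compute ||v||^2 = v·v = 22.
Deficit = 22 − 86/13 = 200/13 ≥ 0, confirming Bessel's inequality. (The deficit equals ||v − Σ <v,e_j> e_j||^2, the squared distance from v to span{e_j}.)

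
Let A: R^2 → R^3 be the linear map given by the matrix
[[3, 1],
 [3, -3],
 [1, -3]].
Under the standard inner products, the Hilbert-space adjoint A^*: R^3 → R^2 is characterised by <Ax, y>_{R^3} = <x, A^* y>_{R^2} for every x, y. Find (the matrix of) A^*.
A^* = A^T =
[[3, 3, 1],
 [1, -3, -3]]

For real matrices with standard dot products, the defining identity <Ax, y> = <x, A^* y> gives (Ax)^T y = x^T (A^*) y, i.e. x^T A^T y = x^T (A^*) y. Since this holds for all x, y, we must have A^* = A^T. Therefore
A^* =
[[3, 3, 1],
 [1, -3, -3]].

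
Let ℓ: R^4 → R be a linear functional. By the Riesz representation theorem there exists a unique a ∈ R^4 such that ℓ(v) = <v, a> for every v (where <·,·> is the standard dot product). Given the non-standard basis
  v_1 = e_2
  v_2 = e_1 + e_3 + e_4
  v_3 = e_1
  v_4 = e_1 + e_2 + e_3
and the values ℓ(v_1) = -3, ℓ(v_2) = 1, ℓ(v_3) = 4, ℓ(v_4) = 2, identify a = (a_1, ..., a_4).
a = (4, -3, 1, -4)

Write a = (a_1, ..., a_4) in the standard basis. For each basis vector v_i, ℓ(v_i) = <v_i, a> is a linear equation in the a_j's. Collect the n equations into a matrix system V a = ℓ, where row i of V is v_i (expressed in the standard basis). Since V is invertible (lower-triangular with 1s on the diagonal, up to permutation), solve by back-substitution:
  V =
[[0, 1, 0, 0],
 [1, 0, 1, 1],
 [1, 0, 0, 0],
 [1, 1, 1, 0]]
  V a = (-3, 1, 4, 2)
Solving gives a = (4, -3, 1, -4).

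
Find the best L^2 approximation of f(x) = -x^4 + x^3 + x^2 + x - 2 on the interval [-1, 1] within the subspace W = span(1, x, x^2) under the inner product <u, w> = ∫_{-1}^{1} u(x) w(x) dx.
g(x) = x^2/7 + 8*x/5 - 67/35

The best approximation g ∈ W is the orthogonal projection of f onto W. Writing g = a_0 + a_1 x + a_2 x^2, the coefficients solve the normal equations G · a = b where
  G_{ij} = <φ_i, φ_j> and b_i = <f, φ_i>, with φ_0 = 1, φ_1 = x, φ_2 = x^2.
G =
  [2, 0, 2/3]
  [0, 2/3, 0]
  [2/3, 0, 2/5],
b = (-56/15, 16/15, -128/105).
Solving gives a_0 = -67/35, a_1 = 8/5, a_2 = 1/7, so
  g(x) = x^2/7 + 8*x/5 - 67/35.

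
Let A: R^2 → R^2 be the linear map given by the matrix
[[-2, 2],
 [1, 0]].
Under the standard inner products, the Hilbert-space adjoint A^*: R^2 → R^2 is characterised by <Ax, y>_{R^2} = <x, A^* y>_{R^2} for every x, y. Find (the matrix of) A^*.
A^* = A^T =
[[-2, 1],
 [2, 0]]

For real matrices with standard dot products, the defining identity <Ax, y> = <x, A^* y> gives (Ax)^T y = x^T (A^*) y, i.e. x^T A^T y = x^T (A^*) y. Since this holds for all x, y, we must have A^* = A^T. Therefore
A^* =
[[-2, 1],
 [2, 0]].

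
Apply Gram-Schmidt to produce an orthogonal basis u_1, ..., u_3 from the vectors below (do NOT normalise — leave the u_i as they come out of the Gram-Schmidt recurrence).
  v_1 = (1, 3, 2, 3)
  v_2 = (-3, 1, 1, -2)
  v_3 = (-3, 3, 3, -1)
Orthogonal basis:
  u_1 = (1, 3, 2, 3)
  u_2 = (-65/23, 35/23, 31/23, -34/23)
  u_3 = (13/47, -7/47, 22/47, -12/47)

Apply the Gram-Schmidt recurrence
  u_1 = v_1
  u_i = v_i − Σ_{j<i} ((v_i · u_j) / (u_j · u_j)) · u_j.

Step by step this gives:
  u_1 = (1, 3, 2, 3)
  u_2 = (-65/23, 35/23, 31/23, -34/23)
  u_3 = (13/47, -7/47, 22/47, -12/47)

Orthogonality check:
  u_2 · u_1 = 0 (should be 0)
  u_3 · u_1 = 0 (should be 0)
  u_3 · u_2 = 0 (should be 0)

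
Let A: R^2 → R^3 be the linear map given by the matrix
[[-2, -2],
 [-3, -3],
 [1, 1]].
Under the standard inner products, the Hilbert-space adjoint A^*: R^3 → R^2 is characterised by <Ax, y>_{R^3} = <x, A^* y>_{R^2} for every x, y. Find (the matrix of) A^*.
A^* = A^T =
[[-2, -3, 1],
 [-2, -3, 1]]

For real matrices with standard dot products, the defining identity <Ax, y> = <x, A^* y> gives (Ax)^T y = x^T (A^*) y, i.e. x^T A^T y = x^T (A^*) y. Since this holds for all x, y, we must have A^* = A^T. Therefore
A^* =
[[-2, -3, 1],
 [-2, -3, 1]].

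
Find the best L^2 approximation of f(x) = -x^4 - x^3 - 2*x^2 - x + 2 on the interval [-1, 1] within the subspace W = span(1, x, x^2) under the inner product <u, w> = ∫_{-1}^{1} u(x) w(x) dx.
g(x) = -20*x^2/7 - 8*x/5 + 73/35

The best approximation g ∈ W is the orthogonal projection of f onto W. Writing g = a_0 + a_1 x + a_2 x^2, the coefficients solve the normal equations G · a = b where
  G_{ij} = <φ_i, φ_j> and b_i = <f, φ_i>, with φ_0 = 1, φ_1 = x, φ_2 = x^2.
G =
  [2, 0, 2/3]
  [0, 2/3, 0]
  [2/3, 0, 2/5],
b = (34/15, -16/15, 26/105).
Solving gives a_0 = 73/35, a_1 = -8/5, a_2 = -20/7, so
  g(x) = -20*x^2/7 - 8*x/5 + 73/35.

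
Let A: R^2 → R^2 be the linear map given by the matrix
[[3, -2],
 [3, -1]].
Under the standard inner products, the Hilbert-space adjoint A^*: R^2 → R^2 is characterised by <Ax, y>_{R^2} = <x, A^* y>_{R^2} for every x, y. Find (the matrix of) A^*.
A^* = A^T =
[[3, 3],
 [-2, -1]]

For real matrices with standard dot products, the defining identity <Ax, y> = <x, A^* y> gives (Ax)^T y = x^T (A^*) y, i.e. x^T A^T y = x^T (A^*) y. Since this holds for all x, y, we must have A^* = A^T. Therefore
A^* =
[[3, 3],
 [-2, -1]].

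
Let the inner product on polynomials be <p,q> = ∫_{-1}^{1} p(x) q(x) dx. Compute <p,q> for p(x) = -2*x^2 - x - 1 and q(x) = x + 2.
<p,q> = -22/3

Expand the product: p(x)·q(x) = -2*x^3 - 5*x^2 - 3*x - 2.
∫_{-1}^{1} of each monomial x^k gives [2/(k+1) if k even, 0 if k odd]. Integrating term-by-term (or equivalently evaluating the antiderivative F(x) = -x^4/2 - 5*x^3/3 - 3*x^2/2 - 2*x at the endpoints):
  F(1) − F(−1) = -17/3 − (5/3) = -22/3.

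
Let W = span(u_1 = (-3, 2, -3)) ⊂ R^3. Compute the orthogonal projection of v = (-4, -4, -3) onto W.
proj_W(v) = (-39/22, 13/11, -39/22)

Set up U = [u_1 | ... | u_1] ∈ R^(3×1). The projector onto W = col(U) is P = U (U^T U)^(-1) U^T.
Compute U^T U =
  [22],
and U^T v = (13).
Solve U^T U · c = U^T v for the coefficients: c = (13/22). The projection is proj_W(v) = U c.
Check: (v - proj_W(v)) · u_1 = 0  (should be 0).
Result: proj_W(v) = (-39/22, 13/11, -39/22).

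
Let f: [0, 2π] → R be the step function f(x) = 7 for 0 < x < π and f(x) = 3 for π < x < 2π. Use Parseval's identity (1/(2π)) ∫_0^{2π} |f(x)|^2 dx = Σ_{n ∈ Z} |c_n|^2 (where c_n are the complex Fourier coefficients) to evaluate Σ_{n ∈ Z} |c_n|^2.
Σ |c_n|^2 = 29

Parseval equates the L^2 energy of f (normalised by 1/(2π)) with the ℓ^2 sum of its Fourier coefficients: (1/(2π)) ∫_0^{2π} |f|^2 = Σ |c_n|^2.
Compute the left side: (1/(2π)) [∫_0^π 7^2 dx + ∫_π^{2π} 3^2 dx] = (1/(2π)) · (49π + 9π) = (49 + 9)/2 = 29.
So Σ_{n ∈ Z} |c_n|^2 = 29.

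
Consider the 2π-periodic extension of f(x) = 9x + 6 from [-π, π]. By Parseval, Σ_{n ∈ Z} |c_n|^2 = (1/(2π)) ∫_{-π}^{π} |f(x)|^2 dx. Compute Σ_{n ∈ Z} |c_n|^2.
Σ |c_n|^2 = 27π^2 + 36

Expand and integrate term by term over [-π, π]:
  ∫ (9x)^2 dx = 81·(2π^3/3); ∫ 2·9·(6)·x dx = 0 (odd integrand); ∫ 6^2 dx = 36·2π.
So (1/(2π)) ∫_{-π}^{π} (9x + 6)^2 dx = 81π^2/3 + 36 = 27π^2 + 36.
Parseval ⇒ Σ |c_n|^2 = 27π^2 + 36.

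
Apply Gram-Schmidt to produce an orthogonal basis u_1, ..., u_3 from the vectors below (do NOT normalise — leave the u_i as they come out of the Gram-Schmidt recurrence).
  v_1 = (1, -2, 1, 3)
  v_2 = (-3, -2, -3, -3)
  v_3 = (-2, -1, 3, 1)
Orthogonal basis:
  u_1 = (1, -2, 1, 3)
  u_2 = (-34/15, -52/15, -34/15, -4/5)
  u_3 = (-203/86, -6/43, 227/86, -8/43)

Apply the Gram-Schmidt recurrence
  u_1 = v_1
  u_i = v_i − Σ_{j<i} ((v_i · u_j) / (u_j · u_j)) · u_j.

Step by step this gives:
  u_1 = (1, -2, 1, 3)
  u_2 = (-34/15, -52/15, -34/15, -4/5)
  u_3 = (-203/86, -6/43, 227/86, -8/43)

Orthogonality check:
  u_2 · u_1 = 0 (should be 0)
  u_3 · u_1 = 0 (should be 0)
  u_3 · u_2 = 0 (should be 0)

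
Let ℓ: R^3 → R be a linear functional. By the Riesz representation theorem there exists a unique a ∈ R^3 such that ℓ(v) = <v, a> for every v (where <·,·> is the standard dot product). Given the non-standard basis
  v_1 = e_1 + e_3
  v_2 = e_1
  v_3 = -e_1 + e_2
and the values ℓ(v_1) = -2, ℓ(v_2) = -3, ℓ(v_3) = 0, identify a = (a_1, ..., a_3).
a = (-3, -3, 1)

Write a = (a_1, ..., a_3) in the standard basis. For each basis vector v_i, ℓ(v_i) = <v_i, a> is a linear equation in the a_j's. Collect the n equations into a matrix system V a = ℓ, where row i of V is v_i (expressed in the standard basis). Since V is invertible (lower-triangular with 1s on the diagonal, up to permutation), solve by back-substitution:
  V =
[[1, 0, 1],
 [1, 0, 0],
 [-1, 1, 0]]
  V a = (-2, -3, 0)
Solving gives a = (-3, -3, 1).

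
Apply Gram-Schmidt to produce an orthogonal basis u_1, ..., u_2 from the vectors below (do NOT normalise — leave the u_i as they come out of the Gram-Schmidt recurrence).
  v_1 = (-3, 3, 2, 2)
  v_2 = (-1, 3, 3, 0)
Orthogonal basis:
  u_1 = (-3, 3, 2, 2)
  u_2 = (14/13, 12/13, 21/13, -18/13)

Apply the Gram-Schmidt recurrence
  u_1 = v_1
  u_i = v_i − Σ_{j<i} ((v_i · u_j) / (u_j · u_j)) · u_j.

Step by step this gives:
  u_1 = (-3, 3, 2, 2)
  u_2 = (14/13, 12/13, 21/13, -18/13)

Orthogonality check:
  u_2 · u_1 = 0 (should be 0)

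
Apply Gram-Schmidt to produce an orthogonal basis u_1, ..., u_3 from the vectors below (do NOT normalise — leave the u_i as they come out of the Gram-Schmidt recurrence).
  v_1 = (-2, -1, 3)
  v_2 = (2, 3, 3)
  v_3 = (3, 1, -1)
Orthogonal basis:
  u_1 = (-2, -1, 3)
  u_2 = (16/7, 22/7, 18/7)
  u_3 = (15/19, -15/19, 5/19)

Apply the Gram-Schmidt recurrence
  u_1 = v_1
  u_i = v_i − Σ_{j<i} ((v_i · u_j) / (u_j · u_j)) · u_j.

Step by step this gives:
  u_1 = (-2, -1, 3)
  u_2 = (16/7, 22/7, 18/7)
  u_3 = (15/19, -15/19, 5/19)

Orthogonality check:
  u_2 · u_1 = 0 (should be 0)
  u_3 · u_1 = 0 (should be 0)
  u_3 · u_2 = 0 (should be 0)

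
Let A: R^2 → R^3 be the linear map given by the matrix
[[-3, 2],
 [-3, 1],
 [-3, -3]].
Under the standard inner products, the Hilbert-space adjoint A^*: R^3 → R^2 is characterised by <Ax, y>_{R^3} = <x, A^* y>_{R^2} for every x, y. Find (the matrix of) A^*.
A^* = A^T =
[[-3, -3, -3],
 [2, 1, -3]]

For real matrices with standard dot products, the defining identity <Ax, y> = <x, A^* y> gives (Ax)^T y = x^T (A^*) y, i.e. x^T A^T y = x^T (A^*) y. Since this holds for all x, y, we must have A^* = A^T. Therefore
A^* =
[[-3, -3, -3],
 [2, 1, -3]].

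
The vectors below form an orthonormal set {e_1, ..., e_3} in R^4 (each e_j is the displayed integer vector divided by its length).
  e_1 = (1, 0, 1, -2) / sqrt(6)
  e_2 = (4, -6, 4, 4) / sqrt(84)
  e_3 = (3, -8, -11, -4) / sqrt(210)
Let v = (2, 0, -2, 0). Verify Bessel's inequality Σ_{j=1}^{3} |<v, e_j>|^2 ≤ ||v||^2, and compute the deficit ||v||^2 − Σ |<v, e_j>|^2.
Σ |<v, e_j>|^2 = 56/15; ||v||^2 = 8; deficit = 64/15

Write each e_j = u_j / sqrt(<u_j, u_j>) where u_j is the displayed integer vector. Then <v, e_j> = <v, u_j> / sqrt(<u_j, u_j>), so |<v, e_j>|^2 = <v, u_j>^2 / <u_j, u_j>.
Coefficients: <v, e_1> = 0/sqrt(6), <v, e_2> = 0/sqrt(84), <v, e_3> = 28/sqrt(210).
Square and sum: Σ |<v, e_j>|^2 = 56/15.
Compute ||v||^2 = v·v = 8.
Deficit = 8 − 56/15 = 64/15 ≥ 0, confirming Bessel's inequality. (The deficit equals ||v − Σ <v,e_j> e_j||^2, the squared distance from v to span{e_j}.)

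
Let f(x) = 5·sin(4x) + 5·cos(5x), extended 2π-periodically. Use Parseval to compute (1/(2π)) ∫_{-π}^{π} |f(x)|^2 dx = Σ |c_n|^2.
Σ |c_n|^2 = 25

Expand |f|^2 and use orthogonality of {sin(nx), cos(mx)} on [-π, π]:
  ∫_{-π}^{π} sin(nx)^2 dx = π, ∫ cos(mx)^2 dx = π, and cross terms integrate to 0.
So ∫_{-π}^{π} f(x)^2 dx = 5^2 · π + 5^2 · π = (25 + 25)π.
Divide by 2π: (25 + 25)/2 = 25.
By Parseval, this equals Σ |c_n|^2.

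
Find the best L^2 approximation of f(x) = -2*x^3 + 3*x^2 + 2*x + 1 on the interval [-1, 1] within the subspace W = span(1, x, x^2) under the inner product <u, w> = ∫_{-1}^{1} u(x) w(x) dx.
g(x) = 3*x^2 + 4*x/5 + 1

The best approximation g ∈ W is the orthogonal projection of f onto W. Writing g = a_0 + a_1 x + a_2 x^2, the coefficients solve the normal equations G · a = b where
  G_{ij} = <φ_i, φ_j> and b_i = <f, φ_i>, with φ_0 = 1, φ_1 = x, φ_2 = x^2.
G =
  [2, 0, 2/3]
  [0, 2/3, 0]
  [2/3, 0, 2/5],
b = (4, 8/15, 28/15).
Solving gives a_0 = 1, a_1 = 4/5, a_2 = 3, so
  g(x) = 3*x^2 + 4*x/5 + 1.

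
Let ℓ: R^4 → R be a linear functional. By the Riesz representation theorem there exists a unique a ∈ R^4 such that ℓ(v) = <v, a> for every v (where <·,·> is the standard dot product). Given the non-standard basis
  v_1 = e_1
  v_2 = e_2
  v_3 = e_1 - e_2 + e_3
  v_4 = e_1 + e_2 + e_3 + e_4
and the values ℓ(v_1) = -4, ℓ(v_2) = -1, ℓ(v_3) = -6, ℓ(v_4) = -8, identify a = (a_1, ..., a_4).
a = (-4, -1, -3, 0)

Write a = (a_1, ..., a_4) in the standard basis. For each basis vector v_i, ℓ(v_i) = <v_i, a> is a linear equation in the a_j's. Collect the n equations into a matrix system V a = ℓ, where row i of V is v_i (expressed in the standard basis). Since V is invertible (lower-triangular with 1s on the diagonal, up to permutation), solve by back-substitution:
  V =
[[1, 0, 0, 0],
 [0, 1, 0, 0],
 [1, -1, 1, 0],
 [1, 1, 1, 1]]
  V a = (-4, -1, -6, -8)
Solving gives a = (-4, -1, -3, 0).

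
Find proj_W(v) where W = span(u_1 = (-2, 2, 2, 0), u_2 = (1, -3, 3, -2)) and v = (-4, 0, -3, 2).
proj_W(v) = (-14/17, 39/17, -36/17, 25/17)

Set up U = [u_1 | ... | u_2] ∈ R^(4×2). The projector onto W = col(U) is P = U (U^T U)^(-1) U^T.
Compute U^T U =
  [12, -2]
  [-2, 23],
and U^T v = (2, -17).
Solve U^T U · c = U^T v for the coefficients: c = (3/68, -25/34). The projection is proj_W(v) = U c.
Check: (v - proj_W(v)) · u_1 = 0  (should be 0).
Check: (v - proj_W(v)) · u_2 = 0  (should be 0).
Result: proj_W(v) = (-14/17, 39/17, -36/17, 25/17).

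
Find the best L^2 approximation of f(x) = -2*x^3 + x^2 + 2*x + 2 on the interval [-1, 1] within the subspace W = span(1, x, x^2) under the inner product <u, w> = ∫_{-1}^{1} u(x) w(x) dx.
g(x) = x^2 + 4*x/5 + 2

The best approximation g ∈ W is the orthogonal projection of f onto W. Writing g = a_0 + a_1 x + a_2 x^2, the coefficients solve the normal equations G · a = b where
  G_{ij} = <φ_i, φ_j> and b_i = <f, φ_i>, with φ_0 = 1, φ_1 = x, φ_2 = x^2.
G =
  [2, 0, 2/3]
  [0, 2/3, 0]
  [2/3, 0, 2/5],
b = (14/3, 8/15, 26/15).
Solving gives a_0 = 2, a_1 = 4/5, a_2 = 1, so
  g(x) = x^2 + 4*x/5 + 2.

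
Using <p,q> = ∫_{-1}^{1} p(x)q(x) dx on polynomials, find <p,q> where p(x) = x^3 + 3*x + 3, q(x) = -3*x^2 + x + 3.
<p,q> = 72/5

Expand the product: p(x)·q(x) = -3*x^5 + x^4 - 6*x^3 - 6*x^2 + 12*x + 9.
∫_{-1}^{1} of each monomial x^k gives [2/(k+1) if k even, 0 if k odd]. Integrating term-by-term (or equivalently evaluating the antiderivative F(x) = -x^6/2 + x^5/5 - 3*x^4/2 - 2*x^3 + 6*x^2 + 9*x at the endpoints):
  F(1) − F(−1) = 56/5 − (-16/5) = 72/5.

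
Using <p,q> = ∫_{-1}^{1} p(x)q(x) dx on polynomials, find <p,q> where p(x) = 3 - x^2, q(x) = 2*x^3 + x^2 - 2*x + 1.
<p,q> = 104/15

Expand the product: p(x)·q(x) = -2*x^5 - x^4 + 8*x^3 + 2*x^2 - 6*x + 3.
∫_{-1}^{1} of each monomial x^k gives [2/(k+1) if k even, 0 if k odd]. Integrating term-by-term (or equivalently evaluating the antiderivative F(x) = -x^6/3 - x^5/5 + 2*x^4 + 2*x^3/3 - 3*x^2 + 3*x at the endpoints):
  F(1) − F(−1) = 32/15 − (-24/5) = 104/15.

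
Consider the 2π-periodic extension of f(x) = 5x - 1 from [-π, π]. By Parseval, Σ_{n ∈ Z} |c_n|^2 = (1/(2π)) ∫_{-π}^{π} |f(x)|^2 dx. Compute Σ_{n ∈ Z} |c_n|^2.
Σ |c_n|^2 = 25π^2/3 + 1

Expand and integrate term by term over [-π, π]:
  ∫ (5x)^2 dx = 25·(2π^3/3); ∫ 2·5·(-1)·x dx = 0 (odd integrand); ∫ (-1)^2 dx = 1·2π.
So (1/(2π)) ∫_{-π}^{π} (5x - 1)^2 dx = 25π^2/3 + 1 = 25π^2/3 + 1.
Parseval ⇒ Σ |c_n|^2 = 25π^2/3 + 1.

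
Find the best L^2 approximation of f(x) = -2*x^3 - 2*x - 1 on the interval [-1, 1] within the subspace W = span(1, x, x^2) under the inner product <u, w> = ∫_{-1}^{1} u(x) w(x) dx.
g(x) = -16*x/5 - 1

The best approximation g ∈ W is the orthogonal projection of f onto W. Writing g = a_0 + a_1 x + a_2 x^2, the coefficients solve the normal equations G · a = b where
  G_{ij} = <φ_i, φ_j> and b_i = <f, φ_i>, with φ_0 = 1, φ_1 = x, φ_2 = x^2.
G =
  [2, 0, 2/3]
  [0, 2/3, 0]
  [2/3, 0, 2/5],
b = (-2, -32/15, -2/3).
Solving gives a_0 = -1, a_1 = -16/5, a_2 = 0, so
  g(x) = -16*x/5 - 1.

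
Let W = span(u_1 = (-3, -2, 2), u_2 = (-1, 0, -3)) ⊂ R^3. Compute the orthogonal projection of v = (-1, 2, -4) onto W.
proj_W(v) = (-41/161, 102/161, -684/161)

Set up U = [u_1 | ... | u_2] ∈ R^(3×2). The projector onto W = col(U) is P = U (U^T U)^(-1) U^T.
Compute U^T U =
  [17, -3]
  [-3, 10],
and U^T v = (-9, 13).
Solve U^T U · c = U^T v for the coefficients: c = (-51/161, 194/161). The projection is proj_W(v) = U c.
Check: (v - proj_W(v)) · u_1 = 0  (should be 0).
Check: (v - proj_W(v)) · u_2 = 0  (should be 0).
Result: proj_W(v) = (-41/161, 102/161, -684/161).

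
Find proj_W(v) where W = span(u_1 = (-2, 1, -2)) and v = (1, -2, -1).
proj_W(v) = (4/9, -2/9, 4/9)

Set up U = [u_1 | ... | u_1] ∈ R^(3×1). The projector onto W = col(U) is P = U (U^T U)^(-1) U^T.
Compute U^T U =
  [9],
and U^T v = (-2).
Solve U^T U · c = U^T v for the coefficients: c = (-2/9). The projection is proj_W(v) = U c.
Check: (v - proj_W(v)) · u_1 = 0  (should be 0).
Result: proj_W(v) = (4/9, -2/9, 4/9).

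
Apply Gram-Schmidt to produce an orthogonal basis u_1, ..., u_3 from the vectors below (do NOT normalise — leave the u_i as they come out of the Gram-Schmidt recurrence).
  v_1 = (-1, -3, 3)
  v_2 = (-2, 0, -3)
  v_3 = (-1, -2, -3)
Orthogonal basis:
  u_1 = (-1, -3, 3)
  u_2 = (-45/19, -21/19, -36/19)
  u_3 = (27/22, -27/22, -9/11)

Apply the Gram-Schmidt recurrence
  u_1 = v_1
  u_i = v_i − Σ_{j<i} ((v_i · u_j) / (u_j · u_j)) · u_j.

Step by step this gives:
  u_1 = (-1, -3, 3)
  u_2 = (-45/19, -21/19, -36/19)
  u_3 = (27/22, -27/22, -9/11)

Orthogonality check:
  u_2 · u_1 = 0 (should be 0)
  u_3 · u_1 = 0 (should be 0)
  u_3 · u_2 = 0 (should be 0)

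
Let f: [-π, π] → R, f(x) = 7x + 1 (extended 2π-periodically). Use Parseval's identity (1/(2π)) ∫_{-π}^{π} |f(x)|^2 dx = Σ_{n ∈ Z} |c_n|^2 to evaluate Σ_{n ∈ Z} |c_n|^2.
Σ |c_n|^2 = 49π^2/3 + 1

Expand and integrate term by term over [-π, π]:
  ∫ (7x)^2 dx = 49·(2π^3/3); ∫ 2·7·(1)·x dx = 0 (odd integrand); ∫ 1^2 dx = 1·2π.
So (1/(2π)) ∫_{-π}^{π} (7x + 1)^2 dx = 49π^2/3 + 1 = 49π^2/3 + 1.
Parseval ⇒ Σ |c_n|^2 = 49π^2/3 + 1.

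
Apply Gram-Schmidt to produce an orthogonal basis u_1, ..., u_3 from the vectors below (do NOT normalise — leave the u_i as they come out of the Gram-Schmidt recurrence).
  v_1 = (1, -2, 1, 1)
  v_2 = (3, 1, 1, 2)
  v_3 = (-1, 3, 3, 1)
Orthogonal basis:
  u_1 = (1, -2, 1, 1)
  u_2 = (17/7, 15/7, 3/7, 10/7)
  u_3 = (-165/89, 90/89, 285/89, 60/89)

Apply the Gram-Schmidt recurrence
  u_1 = v_1
  u_i = v_i − Σ_{j<i} ((v_i · u_j) / (u_j · u_j)) · u_j.

Step by step this gives:
  u_1 = (1, -2, 1, 1)
  u_2 = (17/7, 15/7, 3/7, 10/7)
  u_3 = (-165/89, 90/89, 285/89, 60/89)

Orthogonality check:
  u_2 · u_1 = 0 (should be 0)
  u_3 · u_1 = 0 (should be 0)
  u_3 · u_2 = 0 (should be 0)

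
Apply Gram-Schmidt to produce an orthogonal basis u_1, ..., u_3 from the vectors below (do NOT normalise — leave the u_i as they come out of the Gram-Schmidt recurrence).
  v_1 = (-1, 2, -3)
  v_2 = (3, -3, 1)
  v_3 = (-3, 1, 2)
Orthogonal basis:
  u_1 = (-1, 2, -3)
  u_2 = (15/7, -9/7, -11/7)
  u_3 = (-49/122, -28/61, -21/122)

Apply the Gram-Schmidt recurrence
  u_1 = v_1
  u_i = v_i − Σ_{j<i} ((v_i · u_j) / (u_j · u_j)) · u_j.

Step by step this gives:
  u_1 = (-1, 2, -3)
  u_2 = (15/7, -9/7, -11/7)
  u_3 = (-49/122, -28/61, -21/122)

Orthogonality check:
  u_2 · u_1 = 0 (should be 0)
  u_3 · u_1 = 0 (should be 0)
  u_3 · u_2 = 0 (should be 0)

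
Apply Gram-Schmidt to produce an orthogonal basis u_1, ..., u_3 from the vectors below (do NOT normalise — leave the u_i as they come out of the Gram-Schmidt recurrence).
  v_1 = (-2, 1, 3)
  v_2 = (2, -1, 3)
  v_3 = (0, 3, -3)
Orthogonal basis:
  u_1 = (-2, 1, 3)
  u_2 = (18/7, -9/7, 15/7)
  u_3 = (6/5, 12/5, 0)

Apply the Gram-Schmidt recurrence
  u_1 = v_1
  u_i = v_i − Σ_{j<i} ((v_i · u_j) / (u_j · u_j)) · u_j.

Step by step this gives:
  u_1 = (-2, 1, 3)
  u_2 = (18/7, -9/7, 15/7)
  u_3 = (6/5, 12/5, 0)

Orthogonality check:
  u_2 · u_1 = 0 (should be 0)
  u_3 · u_1 = 0 (should be 0)
  u_3 · u_2 = 0 (should be 0)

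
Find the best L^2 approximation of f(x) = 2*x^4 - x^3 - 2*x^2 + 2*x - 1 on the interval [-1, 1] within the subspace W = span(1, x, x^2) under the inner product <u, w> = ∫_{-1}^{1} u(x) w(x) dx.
g(x) = -2*x^2/7 + 7*x/5 - 41/35

The best approximation g ∈ W is the orthogonal projection of f onto W. Writing g = a_0 + a_1 x + a_2 x^2, the coefficients solve the normal equations G · a = b where
  G_{ij} = <φ_i, φ_j> and b_i = <f, φ_i>, with φ_0 = 1, φ_1 = x, φ_2 = x^2.
G =
  [2, 0, 2/3]
  [0, 2/3, 0]
  [2/3, 0, 2/5],
b = (-38/15, 14/15, -94/105).
Solving gives a_0 = -41/35, a_1 = 7/5, a_2 = -2/7, so
  g(x) = -2*x^2/7 + 7*x/5 - 41/35.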